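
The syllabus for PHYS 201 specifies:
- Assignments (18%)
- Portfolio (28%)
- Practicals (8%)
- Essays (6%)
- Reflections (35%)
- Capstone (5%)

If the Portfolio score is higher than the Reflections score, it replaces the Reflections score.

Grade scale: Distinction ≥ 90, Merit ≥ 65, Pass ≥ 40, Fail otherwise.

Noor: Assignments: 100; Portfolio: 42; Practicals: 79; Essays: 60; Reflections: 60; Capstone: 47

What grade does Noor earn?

Portfolio (42) ≤ Reflections (60), so Reflections stays at 60.
Weighted total:
  Assignments 100 × 0.18 = 18
  Portfolio 42 × 0.28 = 11.76
  Practicals 79 × 0.08 = 6.32
  Essays 60 × 0.06 = 3.6
  Reflections 60 × 0.35 = 21
  Capstone 47 × 0.05 = 2.35
Sum = 63.03
63.03 is ≥ 40 and < 65 → Pass

Pass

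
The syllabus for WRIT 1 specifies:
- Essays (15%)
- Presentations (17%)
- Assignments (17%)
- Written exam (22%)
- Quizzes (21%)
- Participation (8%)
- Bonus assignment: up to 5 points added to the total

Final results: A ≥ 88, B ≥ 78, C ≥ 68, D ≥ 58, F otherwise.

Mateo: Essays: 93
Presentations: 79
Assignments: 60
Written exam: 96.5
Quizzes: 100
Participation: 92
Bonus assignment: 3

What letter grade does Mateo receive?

A

Weighted total:
  Essays 93 × 0.15 = 13.95
  Presentations 79 × 0.17 = 13.43
  Assignments 60 × 0.17 = 10.2
  Written exam 96.5 × 0.22 = 21.23
  Quizzes 100 × 0.21 = 21
  Participation 92 × 0.08 = 7.36
Sum = 87.17
Bonus assignment: 87.17 + 3 = 90.17
90.17 ≥ 88 → A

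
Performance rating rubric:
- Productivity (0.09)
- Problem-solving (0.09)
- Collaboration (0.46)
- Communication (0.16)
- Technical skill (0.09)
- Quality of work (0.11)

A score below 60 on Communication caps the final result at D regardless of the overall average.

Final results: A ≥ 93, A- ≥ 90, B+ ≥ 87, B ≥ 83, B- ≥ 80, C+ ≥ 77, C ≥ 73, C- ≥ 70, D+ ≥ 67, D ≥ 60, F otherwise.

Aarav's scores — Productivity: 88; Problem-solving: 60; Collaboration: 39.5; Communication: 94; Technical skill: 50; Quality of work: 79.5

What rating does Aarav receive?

F

Communication score 94 ≥ 60: minimum met.
Weighted total:
  Productivity 88 × 0.09 = 7.92
  Problem-solving 60 × 0.09 = 5.4
  Collaboration 39.5 × 0.46 = 18.17
  Communication 94 × 0.16 = 15.04
  Technical skill 50 × 0.09 = 4.5
  Quality of work 79.5 × 0.11 = 8.745
Sum = 59.775
59.775 < 60 → F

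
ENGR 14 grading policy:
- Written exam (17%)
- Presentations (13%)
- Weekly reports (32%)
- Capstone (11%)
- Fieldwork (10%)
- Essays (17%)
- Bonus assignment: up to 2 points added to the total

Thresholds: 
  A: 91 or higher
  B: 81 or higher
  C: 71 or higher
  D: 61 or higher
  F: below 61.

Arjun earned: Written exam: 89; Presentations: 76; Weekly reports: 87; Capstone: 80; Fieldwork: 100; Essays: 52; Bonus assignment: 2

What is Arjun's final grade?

Weighted total:
  Written exam 89 × 0.17 = 15.13
  Presentations 76 × 0.13 = 9.88
  Weekly reports 87 × 0.32 = 27.84
  Capstone 80 × 0.11 = 8.8
  Fieldwork 100 × 0.1 = 10
  Essays 52 × 0.17 = 8.84
Sum = 80.49
Bonus assignment: 80.49 + 2 = 82.49
82.49 is ≥ 81 and < 91 → B

B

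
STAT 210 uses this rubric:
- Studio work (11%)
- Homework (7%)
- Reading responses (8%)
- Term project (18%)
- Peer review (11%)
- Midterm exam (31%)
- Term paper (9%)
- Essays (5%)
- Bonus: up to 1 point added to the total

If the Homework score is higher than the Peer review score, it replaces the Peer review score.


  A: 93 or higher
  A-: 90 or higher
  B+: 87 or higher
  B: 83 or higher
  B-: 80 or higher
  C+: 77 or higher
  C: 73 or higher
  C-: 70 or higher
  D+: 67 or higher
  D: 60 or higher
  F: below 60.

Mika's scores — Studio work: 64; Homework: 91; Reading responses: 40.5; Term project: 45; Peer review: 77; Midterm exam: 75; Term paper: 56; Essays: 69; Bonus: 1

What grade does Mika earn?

Homework (91) > Peer review (77), so Peer review counts as 91.
Weighted total:
  Studio work 64 × 0.11 = 7.04
  Homework 91 × 0.07 = 6.37
  Reading responses 40.5 × 0.08 = 3.24
  Term project 45 × 0.18 = 8.1
  Peer review 91 × 0.11 = 10.01
  Midterm exam 75 × 0.31 = 23.25
  Term paper 56 × 0.09 = 5.04
  Essays 69 × 0.05 = 3.45
Sum = 66.5
Bonus: 66.5 + 1 = 67.5
67.5 is ≥ 67 and < 70 → D+

D+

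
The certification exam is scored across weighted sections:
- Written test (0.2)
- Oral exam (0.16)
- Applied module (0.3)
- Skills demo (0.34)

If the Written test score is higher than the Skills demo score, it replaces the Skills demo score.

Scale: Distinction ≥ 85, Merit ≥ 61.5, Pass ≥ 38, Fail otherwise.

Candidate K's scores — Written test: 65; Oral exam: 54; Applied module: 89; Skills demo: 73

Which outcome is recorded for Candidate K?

Merit

Written test (65) ≤ Skills demo (73), so Skills demo stays at 73.
Weighted total:
  Written test 65 × 0.2 = 13
  Oral exam 54 × 0.16 = 8.64
  Applied module 89 × 0.3 = 26.7
  Skills demo 73 × 0.34 = 24.82
Sum = 73.16
73.16 is ≥ 61.5 and < 85 → Merit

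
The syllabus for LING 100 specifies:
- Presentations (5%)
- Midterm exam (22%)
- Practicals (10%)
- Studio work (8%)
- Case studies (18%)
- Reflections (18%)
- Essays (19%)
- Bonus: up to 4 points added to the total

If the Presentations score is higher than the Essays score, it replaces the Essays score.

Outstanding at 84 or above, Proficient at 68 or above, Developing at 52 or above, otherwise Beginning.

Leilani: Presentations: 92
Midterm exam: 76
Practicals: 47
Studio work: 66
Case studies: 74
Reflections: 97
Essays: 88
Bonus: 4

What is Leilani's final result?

Proficient

Presentations (92) > Essays (88), so Essays counts as 92.
Weighted total:
  Presentations 92 × 0.05 = 4.6
  Midterm exam 76 × 0.22 = 16.72
  Practicals 47 × 0.1 = 4.7
  Studio work 66 × 0.08 = 5.28
  Case studies 74 × 0.18 = 13.32
  Reflections 97 × 0.18 = 17.46
  Essays 92 × 0.19 = 17.48
Sum = 79.56
Bonus: 79.56 + 4 = 83.56
83.56 is ≥ 68 and < 84 → Proficient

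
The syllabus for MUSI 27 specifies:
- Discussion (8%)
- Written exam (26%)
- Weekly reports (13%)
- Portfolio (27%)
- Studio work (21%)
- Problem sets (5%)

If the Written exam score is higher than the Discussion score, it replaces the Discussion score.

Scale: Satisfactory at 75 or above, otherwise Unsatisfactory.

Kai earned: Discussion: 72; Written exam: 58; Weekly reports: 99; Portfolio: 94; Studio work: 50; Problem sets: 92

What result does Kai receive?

Unsatisfactory

Written exam (58) ≤ Discussion (72), so Discussion stays at 72.
Weighted total:
  Discussion 72 × 0.08 = 5.76
  Written exam 58 × 0.26 = 15.08
  Weekly reports 99 × 0.13 = 12.87
  Portfolio 94 × 0.27 = 25.38
  Studio work 50 × 0.21 = 10.5
  Problem sets 92 × 0.05 = 4.6
Sum = 74.19
74.19 < 75 → Unsatisfactory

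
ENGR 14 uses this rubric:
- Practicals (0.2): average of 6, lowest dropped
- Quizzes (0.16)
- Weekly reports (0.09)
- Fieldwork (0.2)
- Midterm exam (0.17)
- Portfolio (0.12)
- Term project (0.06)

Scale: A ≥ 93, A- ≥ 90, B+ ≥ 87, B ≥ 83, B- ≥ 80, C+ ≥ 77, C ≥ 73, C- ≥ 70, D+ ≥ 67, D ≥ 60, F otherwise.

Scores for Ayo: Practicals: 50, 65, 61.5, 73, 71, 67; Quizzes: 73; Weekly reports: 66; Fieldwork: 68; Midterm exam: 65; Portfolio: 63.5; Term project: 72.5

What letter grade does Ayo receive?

D+

Practicals: drop 50 → average of remaining 5 = 337.5/5 = 67.5
Weighted total:
  Practicals 67.5 × 0.2 = 13.5
  Quizzes 73 × 0.16 = 11.68
  Weekly reports 66 × 0.09 = 5.94
  Fieldwork 68 × 0.2 = 13.6
  Midterm exam 65 × 0.17 = 11.05
  Portfolio 63.5 × 0.12 = 7.62
  Term project 72.5 × 0.06 = 4.35
Sum = 67.74
67.74 is ≥ 67 and < 70 → D+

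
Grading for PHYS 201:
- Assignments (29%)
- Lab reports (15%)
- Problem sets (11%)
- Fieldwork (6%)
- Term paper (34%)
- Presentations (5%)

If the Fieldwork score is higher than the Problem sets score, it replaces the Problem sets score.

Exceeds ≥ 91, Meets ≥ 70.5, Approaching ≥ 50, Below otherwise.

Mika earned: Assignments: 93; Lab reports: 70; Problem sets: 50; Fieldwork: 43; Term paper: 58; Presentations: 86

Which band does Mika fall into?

Fieldwork (43) ≤ Problem sets (50), so Problem sets stays at 50.
Weighted total:
  Assignments 93 × 0.29 = 26.97
  Lab reports 70 × 0.15 = 10.5
  Problem sets 50 × 0.11 = 5.5
  Fieldwork 43 × 0.06 = 2.58
  Term paper 58 × 0.34 = 19.72
  Presentations 86 × 0.05 = 4.3
Sum = 69.57
69.57 is ≥ 50 and < 70.5 → Approaching

Approaching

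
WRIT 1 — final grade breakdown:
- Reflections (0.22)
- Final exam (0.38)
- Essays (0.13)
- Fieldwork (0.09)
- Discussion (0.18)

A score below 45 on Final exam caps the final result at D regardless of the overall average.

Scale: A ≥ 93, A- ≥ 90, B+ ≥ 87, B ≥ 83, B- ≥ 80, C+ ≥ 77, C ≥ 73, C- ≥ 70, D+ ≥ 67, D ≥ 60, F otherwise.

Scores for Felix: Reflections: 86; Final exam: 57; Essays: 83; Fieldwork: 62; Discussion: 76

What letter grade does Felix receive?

Final exam score 57 ≥ 45: minimum met.
Weighted total:
  Reflections 86 × 0.22 = 18.92
  Final exam 57 × 0.38 = 21.66
  Essays 83 × 0.13 = 10.79
  Fieldwork 62 × 0.09 = 5.58
  Discussion 76 × 0.18 = 13.68
Sum = 70.63
70.63 is ≥ 70 and < 73 → C-

C-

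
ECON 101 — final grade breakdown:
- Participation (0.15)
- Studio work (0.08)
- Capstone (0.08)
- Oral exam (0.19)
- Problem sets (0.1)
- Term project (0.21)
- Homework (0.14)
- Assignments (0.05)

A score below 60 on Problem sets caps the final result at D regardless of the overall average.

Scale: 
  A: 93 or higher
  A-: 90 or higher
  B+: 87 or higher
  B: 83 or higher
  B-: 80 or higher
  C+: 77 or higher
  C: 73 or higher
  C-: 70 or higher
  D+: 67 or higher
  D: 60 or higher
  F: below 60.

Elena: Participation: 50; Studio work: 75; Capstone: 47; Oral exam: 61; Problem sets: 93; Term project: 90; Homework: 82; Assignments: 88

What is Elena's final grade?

C-

Problem sets score 93 ≥ 60: minimum met.
Weighted total:
  Participation 50 × 0.15 = 7.5
  Studio work 75 × 0.08 = 6
  Capstone 47 × 0.08 = 3.76
  Oral exam 61 × 0.19 = 11.59
  Problem sets 93 × 0.1 = 9.3
  Term project 90 × 0.21 = 18.9
  Homework 82 × 0.14 = 11.48
  Assignments 88 × 0.05 = 4.4
Sum = 72.93
72.93 is ≥ 70 and < 73 → C-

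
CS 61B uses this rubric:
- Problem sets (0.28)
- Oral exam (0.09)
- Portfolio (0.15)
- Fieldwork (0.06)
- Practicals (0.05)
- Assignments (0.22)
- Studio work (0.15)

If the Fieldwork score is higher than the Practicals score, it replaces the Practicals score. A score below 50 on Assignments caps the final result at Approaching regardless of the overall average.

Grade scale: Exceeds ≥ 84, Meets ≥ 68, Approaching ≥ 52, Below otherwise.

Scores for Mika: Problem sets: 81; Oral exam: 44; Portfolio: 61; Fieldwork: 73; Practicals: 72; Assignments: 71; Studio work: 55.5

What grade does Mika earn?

Approaching

Fieldwork (73) > Practicals (72), so Practicals counts as 73.
Assignments score 71 ≥ 50: minimum met.
Weighted total:
  Problem sets 81 × 0.28 = 22.68
  Oral exam 44 × 0.09 = 3.96
  Portfolio 61 × 0.15 = 9.15
  Fieldwork 73 × 0.06 = 4.38
  Practicals 73 × 0.05 = 3.65
  Assignments 71 × 0.22 = 15.62
  Studio work 55.5 × 0.15 = 8.325
Sum = 67.765
67.765 is ≥ 52 and < 68 → Approaching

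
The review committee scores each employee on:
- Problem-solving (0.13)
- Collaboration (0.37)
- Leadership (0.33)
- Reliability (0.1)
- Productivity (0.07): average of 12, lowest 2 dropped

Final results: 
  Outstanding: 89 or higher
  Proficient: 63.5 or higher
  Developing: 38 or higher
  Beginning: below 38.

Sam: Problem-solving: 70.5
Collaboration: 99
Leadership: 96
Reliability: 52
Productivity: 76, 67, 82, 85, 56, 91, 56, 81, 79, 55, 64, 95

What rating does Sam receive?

Proficient

Productivity: drop 55, 56 → average of remaining 10 = 776/10 = 77.6
Weighted total:
  Problem-solving 70.5 × 0.13 = 9.165
  Collaboration 99 × 0.37 = 36.63
  Leadership 96 × 0.33 = 31.68
  Reliability 52 × 0.1 = 5.2
  Productivity 77.6 × 0.07 = 5.432
Sum = 88.107
88.107 is ≥ 63.5 and < 89 → Proficient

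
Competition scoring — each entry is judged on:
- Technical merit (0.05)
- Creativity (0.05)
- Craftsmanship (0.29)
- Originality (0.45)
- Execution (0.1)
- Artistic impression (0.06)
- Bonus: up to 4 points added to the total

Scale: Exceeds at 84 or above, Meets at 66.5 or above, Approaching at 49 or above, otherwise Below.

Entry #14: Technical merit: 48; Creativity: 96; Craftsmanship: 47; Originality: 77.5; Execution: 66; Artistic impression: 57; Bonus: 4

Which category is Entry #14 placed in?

Meets

Weighted total:
  Technical merit 48 × 0.05 = 2.4
  Creativity 96 × 0.05 = 4.8
  Craftsmanship 47 × 0.29 = 13.63
  Originality 77.5 × 0.45 = 34.875
  Execution 66 × 0.1 = 6.6
  Artistic impression 57 × 0.06 = 3.42
Sum = 65.725
Bonus: 65.725 + 4 = 69.725
69.725 is ≥ 66.5 and < 84 → Meets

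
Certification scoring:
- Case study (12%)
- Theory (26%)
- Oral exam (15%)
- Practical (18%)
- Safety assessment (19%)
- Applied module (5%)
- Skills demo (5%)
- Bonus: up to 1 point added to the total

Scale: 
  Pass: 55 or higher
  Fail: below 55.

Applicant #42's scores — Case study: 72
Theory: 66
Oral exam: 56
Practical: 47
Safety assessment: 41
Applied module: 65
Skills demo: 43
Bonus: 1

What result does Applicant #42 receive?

Weighted total:
  Case study 72 × 0.12 = 8.64
  Theory 66 × 0.26 = 17.16
  Oral exam 56 × 0.15 = 8.4
  Practical 47 × 0.18 = 8.46
  Safety assessment 41 × 0.19 = 7.79
  Applied module 65 × 0.05 = 3.25
  Skills demo 43 × 0.05 = 2.15
Sum = 55.85
Bonus: 55.85 + 1 = 56.85
56.85 ≥ 55 → Pass

Pass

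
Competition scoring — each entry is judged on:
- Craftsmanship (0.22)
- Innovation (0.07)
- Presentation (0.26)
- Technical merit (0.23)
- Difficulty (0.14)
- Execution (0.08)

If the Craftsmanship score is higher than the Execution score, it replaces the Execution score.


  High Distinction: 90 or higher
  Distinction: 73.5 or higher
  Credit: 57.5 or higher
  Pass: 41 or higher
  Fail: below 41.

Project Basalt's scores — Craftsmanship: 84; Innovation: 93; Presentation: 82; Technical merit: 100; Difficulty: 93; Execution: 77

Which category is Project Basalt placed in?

Distinction

Craftsmanship (84) > Execution (77), so Execution counts as 84.
Weighted total:
  Craftsmanship 84 × 0.22 = 18.48
  Innovation 93 × 0.07 = 6.51
  Presentation 82 × 0.26 = 21.32
  Technical merit 100 × 0.23 = 23
  Difficulty 93 × 0.14 = 13.02
  Execution 84 × 0.08 = 6.72
Sum = 89.05
89.05 is ≥ 73.5 and < 90 → Distinction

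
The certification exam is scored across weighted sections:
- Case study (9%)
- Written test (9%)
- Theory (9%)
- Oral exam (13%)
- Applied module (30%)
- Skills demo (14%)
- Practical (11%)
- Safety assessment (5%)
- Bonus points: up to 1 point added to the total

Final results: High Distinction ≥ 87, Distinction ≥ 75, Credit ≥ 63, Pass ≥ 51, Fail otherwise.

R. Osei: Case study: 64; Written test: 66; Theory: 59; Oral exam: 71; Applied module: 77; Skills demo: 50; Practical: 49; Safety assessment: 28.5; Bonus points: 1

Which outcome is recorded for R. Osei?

Weighted total:
  Case study 64 × 0.09 = 5.76
  Written test 66 × 0.09 = 5.94
  Theory 59 × 0.09 = 5.31
  Oral exam 71 × 0.13 = 9.23
  Applied module 77 × 0.3 = 23.1
  Skills demo 50 × 0.14 = 7
  Practical 49 × 0.11 = 5.39
  Safety assessment 28.5 × 0.05 = 1.425
Sum = 63.155
Bonus points: 63.155 + 1 = 64.155
64.155 is ≥ 63 and < 75 → Credit

Credit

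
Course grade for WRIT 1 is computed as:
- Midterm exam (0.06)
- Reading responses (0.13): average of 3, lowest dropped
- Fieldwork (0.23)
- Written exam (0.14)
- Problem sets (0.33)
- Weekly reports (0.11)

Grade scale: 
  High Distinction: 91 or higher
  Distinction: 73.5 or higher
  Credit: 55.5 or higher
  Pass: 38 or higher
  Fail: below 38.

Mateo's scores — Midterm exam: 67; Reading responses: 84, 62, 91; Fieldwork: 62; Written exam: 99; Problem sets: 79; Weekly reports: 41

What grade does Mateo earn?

Distinction

Reading responses: drop 62 → average of remaining 2 = 175/2 = 87.5
Weighted total:
  Midterm exam 67 × 0.06 = 4.02
  Reading responses 87.5 × 0.13 = 11.375
  Fieldwork 62 × 0.23 = 14.26
  Written exam 99 × 0.14 = 13.86
  Problem sets 79 × 0.33 = 26.07
  Weekly reports 41 × 0.11 = 4.51
Sum = 74.095
74.095 is ≥ 73.5 and < 91 → Distinction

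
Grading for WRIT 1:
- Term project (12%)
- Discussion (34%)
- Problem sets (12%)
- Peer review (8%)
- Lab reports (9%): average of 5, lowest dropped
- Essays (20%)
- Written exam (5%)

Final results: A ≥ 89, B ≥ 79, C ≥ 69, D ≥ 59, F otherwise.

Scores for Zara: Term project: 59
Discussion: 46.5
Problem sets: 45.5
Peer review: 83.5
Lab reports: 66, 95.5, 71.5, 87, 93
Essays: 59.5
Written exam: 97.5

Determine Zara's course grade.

D

Lab reports: drop 66 → average of remaining 4 = 347/4 = 86.75
Weighted total:
  Term project 59 × 0.12 = 7.08
  Discussion 46.5 × 0.34 = 15.81
  Problem sets 45.5 × 0.12 = 5.46
  Peer review 83.5 × 0.08 = 6.68
  Lab reports 86.75 × 0.09 = 7.8075
  Essays 59.5 × 0.2 = 11.9
  Written exam 97.5 × 0.05 = 4.875
Sum = 59.6125
59.6125 is ≥ 59 and < 69 → D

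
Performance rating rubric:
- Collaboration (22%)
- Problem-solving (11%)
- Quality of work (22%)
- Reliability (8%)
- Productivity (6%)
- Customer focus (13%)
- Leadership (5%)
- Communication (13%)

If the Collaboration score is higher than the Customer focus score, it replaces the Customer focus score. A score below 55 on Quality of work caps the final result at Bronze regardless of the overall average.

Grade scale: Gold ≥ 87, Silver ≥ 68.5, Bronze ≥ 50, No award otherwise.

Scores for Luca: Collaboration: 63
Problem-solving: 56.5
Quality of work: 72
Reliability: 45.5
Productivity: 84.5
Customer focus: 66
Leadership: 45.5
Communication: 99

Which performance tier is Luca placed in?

Collaboration (63) ≤ Customer focus (66), so Customer focus stays at 66.
Quality of work score 72 ≥ 55: minimum met.
Weighted total:
  Collaboration 63 × 0.22 = 13.86
  Problem-solving 56.5 × 0.11 = 6.215
  Quality of work 72 × 0.22 = 15.84
  Reliability 45.5 × 0.08 = 3.64
  Productivity 84.5 × 0.06 = 5.07
  Customer focus 66 × 0.13 = 8.58
  Leadership 45.5 × 0.05 = 2.275
  Communication 99 × 0.13 = 12.87
Sum = 68.35
68.35 is ≥ 50 and < 68.5 → Bronze

Bronze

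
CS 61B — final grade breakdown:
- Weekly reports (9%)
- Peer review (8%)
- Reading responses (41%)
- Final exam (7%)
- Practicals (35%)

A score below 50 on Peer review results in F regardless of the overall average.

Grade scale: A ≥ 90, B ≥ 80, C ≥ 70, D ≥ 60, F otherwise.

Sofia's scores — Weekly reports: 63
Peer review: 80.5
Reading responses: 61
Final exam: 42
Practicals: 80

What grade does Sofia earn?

D

Peer review score 80.5 ≥ 50: minimum met.
Weighted total:
  Weekly reports 63 × 0.09 = 5.67
  Peer review 80.5 × 0.08 = 6.44
  Reading responses 61 × 0.41 = 25.01
  Final exam 42 × 0.07 = 2.94
  Practicals 80 × 0.35 = 28
Sum = 68.06
68.06 is ≥ 60 and < 70 → D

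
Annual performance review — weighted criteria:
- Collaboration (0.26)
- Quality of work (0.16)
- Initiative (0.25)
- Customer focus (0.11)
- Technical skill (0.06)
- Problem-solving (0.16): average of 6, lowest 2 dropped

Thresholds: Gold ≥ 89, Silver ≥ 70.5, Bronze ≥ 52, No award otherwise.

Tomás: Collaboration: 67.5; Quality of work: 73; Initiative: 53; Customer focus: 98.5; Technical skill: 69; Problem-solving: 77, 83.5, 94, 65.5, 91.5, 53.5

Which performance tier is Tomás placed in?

Problem-solving: drop 53.5, 65.5 → average of remaining 4 = 346/4 = 86.5
Weighted total:
  Collaboration 67.5 × 0.26 = 17.55
  Quality of work 73 × 0.16 = 11.68
  Initiative 53 × 0.25 = 13.25
  Customer focus 98.5 × 0.11 = 10.835
  Technical skill 69 × 0.06 = 4.14
  Problem-solving 86.5 × 0.16 = 13.84
Sum = 71.295
71.295 is ≥ 70.5 and < 89 → Silver

Silver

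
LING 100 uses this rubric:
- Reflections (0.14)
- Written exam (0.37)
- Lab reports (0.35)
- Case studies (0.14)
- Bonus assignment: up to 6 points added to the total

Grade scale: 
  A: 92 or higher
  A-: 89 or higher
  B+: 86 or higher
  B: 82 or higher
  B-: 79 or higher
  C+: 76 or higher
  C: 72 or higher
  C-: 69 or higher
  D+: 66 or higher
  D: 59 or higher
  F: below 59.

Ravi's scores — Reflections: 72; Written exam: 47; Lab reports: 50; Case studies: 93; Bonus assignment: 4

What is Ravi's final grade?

D

Weighted total:
  Reflections 72 × 0.14 = 10.08
  Written exam 47 × 0.37 = 17.39
  Lab reports 50 × 0.35 = 17.5
  Case studies 93 × 0.14 = 13.02
Sum = 57.99
Bonus assignment: 57.99 + 4 = 61.99
61.99 is ≥ 59 and < 66 → D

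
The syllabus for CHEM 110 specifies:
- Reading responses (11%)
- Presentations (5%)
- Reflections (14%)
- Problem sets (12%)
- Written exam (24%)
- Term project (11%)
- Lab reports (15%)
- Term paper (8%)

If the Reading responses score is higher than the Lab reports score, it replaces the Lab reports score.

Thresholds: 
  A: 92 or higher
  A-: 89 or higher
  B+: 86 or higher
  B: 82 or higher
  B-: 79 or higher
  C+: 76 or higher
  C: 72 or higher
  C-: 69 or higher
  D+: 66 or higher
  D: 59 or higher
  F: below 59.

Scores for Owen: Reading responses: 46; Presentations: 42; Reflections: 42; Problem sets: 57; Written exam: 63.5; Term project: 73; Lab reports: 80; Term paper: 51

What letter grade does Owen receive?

Reading responses (46) ≤ Lab reports (80), so Lab reports stays at 80.
Weighted total:
  Reading responses 46 × 0.11 = 5.06
  Presentations 42 × 0.05 = 2.1
  Reflections 42 × 0.14 = 5.88
  Problem sets 57 × 0.12 = 6.84
  Written exam 63.5 × 0.24 = 15.24
  Term project 73 × 0.11 = 8.03
  Lab reports 80 × 0.15 = 12
  Term paper 51 × 0.08 = 4.08
Sum = 59.23
59.23 is ≥ 59 and < 66 → D

D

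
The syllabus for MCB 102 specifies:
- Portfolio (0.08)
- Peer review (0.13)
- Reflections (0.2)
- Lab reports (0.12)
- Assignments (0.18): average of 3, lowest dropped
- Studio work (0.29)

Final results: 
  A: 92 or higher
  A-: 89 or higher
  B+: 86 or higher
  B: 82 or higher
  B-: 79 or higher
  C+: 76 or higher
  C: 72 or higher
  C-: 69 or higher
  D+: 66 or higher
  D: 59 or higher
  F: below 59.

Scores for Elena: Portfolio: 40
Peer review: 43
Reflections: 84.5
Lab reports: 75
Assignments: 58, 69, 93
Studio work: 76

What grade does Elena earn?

C-

Assignments: drop 58 → average of remaining 2 = 162/2 = 81
Weighted total:
  Portfolio 40 × 0.08 = 3.2
  Peer review 43 × 0.13 = 5.59
  Reflections 84.5 × 0.2 = 16.9
  Lab reports 75 × 0.12 = 9
  Assignments 81 × 0.18 = 14.58
  Studio work 76 × 0.29 = 22.04
Sum = 71.31
71.31 is ≥ 69 and < 72 → C-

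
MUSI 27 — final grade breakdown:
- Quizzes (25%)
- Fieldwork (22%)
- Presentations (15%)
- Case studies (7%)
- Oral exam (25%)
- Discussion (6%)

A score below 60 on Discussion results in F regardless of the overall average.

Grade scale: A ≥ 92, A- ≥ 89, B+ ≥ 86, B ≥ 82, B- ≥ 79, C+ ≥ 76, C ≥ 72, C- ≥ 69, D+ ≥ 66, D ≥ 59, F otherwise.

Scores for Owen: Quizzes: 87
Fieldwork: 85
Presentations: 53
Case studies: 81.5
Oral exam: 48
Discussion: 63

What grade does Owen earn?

Discussion score 63 ≥ 60: minimum met.
Weighted total:
  Quizzes 87 × 0.25 = 21.75
  Fieldwork 85 × 0.22 = 18.7
  Presentations 53 × 0.15 = 7.95
  Case studies 81.5 × 0.07 = 5.705
  Oral exam 48 × 0.25 = 12
  Discussion 63 × 0.06 = 3.78
Sum = 69.885
69.885 is ≥ 69 and < 72 → C-

C-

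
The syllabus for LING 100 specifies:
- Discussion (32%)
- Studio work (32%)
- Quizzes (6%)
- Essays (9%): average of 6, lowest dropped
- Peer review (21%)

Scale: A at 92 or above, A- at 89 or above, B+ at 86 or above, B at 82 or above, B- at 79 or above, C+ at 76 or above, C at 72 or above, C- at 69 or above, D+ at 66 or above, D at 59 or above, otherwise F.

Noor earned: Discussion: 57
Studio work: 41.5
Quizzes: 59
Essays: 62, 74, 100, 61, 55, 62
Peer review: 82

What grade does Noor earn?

Essays: drop 55 → average of remaining 5 = 359/5 = 71.8
Weighted total:
  Discussion 57 × 0.32 = 18.24
  Studio work 41.5 × 0.32 = 13.28
  Quizzes 59 × 0.06 = 3.54
  Essays 71.8 × 0.09 = 6.462
  Peer review 82 × 0.21 = 17.22
Sum = 58.742
58.742 < 59 → F

F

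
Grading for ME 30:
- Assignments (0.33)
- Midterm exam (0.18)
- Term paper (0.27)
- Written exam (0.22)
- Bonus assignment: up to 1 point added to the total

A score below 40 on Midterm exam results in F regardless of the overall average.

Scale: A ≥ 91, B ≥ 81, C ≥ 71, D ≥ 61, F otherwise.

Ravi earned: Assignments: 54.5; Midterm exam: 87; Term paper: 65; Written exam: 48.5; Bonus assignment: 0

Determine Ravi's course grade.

D

Midterm exam score 87 ≥ 40: minimum met.
Weighted total:
  Assignments 54.5 × 0.33 = 17.985
  Midterm exam 87 × 0.18 = 15.66
  Term paper 65 × 0.27 = 17.55
  Written exam 48.5 × 0.22 = 10.67
Sum = 61.865
Bonus assignment: 61.865 + 0 = 61.865
61.865 is ≥ 61 and < 71 → D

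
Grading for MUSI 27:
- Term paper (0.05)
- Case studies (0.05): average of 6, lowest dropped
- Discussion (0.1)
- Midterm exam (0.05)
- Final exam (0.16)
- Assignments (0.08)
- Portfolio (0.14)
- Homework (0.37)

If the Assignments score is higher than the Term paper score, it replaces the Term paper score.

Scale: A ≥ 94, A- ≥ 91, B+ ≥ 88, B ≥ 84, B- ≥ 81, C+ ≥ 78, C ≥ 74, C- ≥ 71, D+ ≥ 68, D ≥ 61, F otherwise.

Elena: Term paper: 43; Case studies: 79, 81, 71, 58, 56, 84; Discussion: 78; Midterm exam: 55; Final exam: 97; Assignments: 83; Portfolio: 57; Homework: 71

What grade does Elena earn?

Case studies: drop 56 → average of remaining 5 = 373/5 = 74.6
Assignments (83) > Term paper (43), so Term paper counts as 83.
Weighted total:
  Term paper 83 × 0.05 = 4.15
  Case studies 74.6 × 0.05 = 3.73
  Discussion 78 × 0.1 = 7.8
  Midterm exam 55 × 0.05 = 2.75
  Final exam 97 × 0.16 = 15.52
  Assignments 83 × 0.08 = 6.64
  Portfolio 57 × 0.14 = 7.98
  Homework 71 × 0.37 = 26.27
Sum = 74.84
74.84 is ≥ 74 and < 78 → C

C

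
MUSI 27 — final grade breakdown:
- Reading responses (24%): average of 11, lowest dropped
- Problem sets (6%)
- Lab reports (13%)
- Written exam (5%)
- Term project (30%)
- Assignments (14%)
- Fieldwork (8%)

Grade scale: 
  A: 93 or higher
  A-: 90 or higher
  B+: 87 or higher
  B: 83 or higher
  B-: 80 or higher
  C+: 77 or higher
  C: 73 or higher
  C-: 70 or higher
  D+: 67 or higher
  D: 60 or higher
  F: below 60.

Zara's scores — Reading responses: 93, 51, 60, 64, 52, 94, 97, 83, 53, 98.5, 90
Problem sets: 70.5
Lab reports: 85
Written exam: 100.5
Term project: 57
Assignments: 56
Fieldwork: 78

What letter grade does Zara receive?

C-

Reading responses: drop 51 → average of remaining 10 = 784.5/10 = 78.45
Weighted total:
  Reading responses 78.45 × 0.24 = 18.828
  Problem sets 70.5 × 0.06 = 4.23
  Lab reports 85 × 0.13 = 11.05
  Written exam 100.5 × 0.05 = 5.025
  Term project 57 × 0.3 = 17.1
  Assignments 56 × 0.14 = 7.84
  Fieldwork 78 × 0.08 = 6.24
Sum = 70.313
70.313 is ≥ 70 and < 73 → C-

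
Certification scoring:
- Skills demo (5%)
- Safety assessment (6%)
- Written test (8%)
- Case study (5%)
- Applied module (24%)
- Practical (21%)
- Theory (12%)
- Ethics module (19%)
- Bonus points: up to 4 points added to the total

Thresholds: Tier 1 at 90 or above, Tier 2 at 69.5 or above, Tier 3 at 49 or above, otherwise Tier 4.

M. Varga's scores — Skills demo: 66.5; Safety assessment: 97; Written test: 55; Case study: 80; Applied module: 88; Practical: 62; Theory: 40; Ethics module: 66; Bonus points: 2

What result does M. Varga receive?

Weighted total:
  Skills demo 66.5 × 0.05 = 3.325
  Safety assessment 97 × 0.06 = 5.82
  Written test 55 × 0.08 = 4.4
  Case study 80 × 0.05 = 4
  Applied module 88 × 0.24 = 21.12
  Practical 62 × 0.21 = 13.02
  Theory 40 × 0.12 = 4.8
  Ethics module 66 × 0.19 = 12.54
Sum = 69.025
Bonus points: 69.025 + 2 = 71.025
71.025 is ≥ 69.5 and < 90 → Tier 2

Tier 2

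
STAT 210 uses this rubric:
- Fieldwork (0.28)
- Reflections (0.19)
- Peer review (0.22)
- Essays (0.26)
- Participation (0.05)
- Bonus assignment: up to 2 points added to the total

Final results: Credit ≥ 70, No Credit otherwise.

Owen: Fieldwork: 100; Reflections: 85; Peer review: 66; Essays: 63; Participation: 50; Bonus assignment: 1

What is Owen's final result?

Credit

Weighted total:
  Fieldwork 100 × 0.28 = 28
  Reflections 85 × 0.19 = 16.15
  Peer review 66 × 0.22 = 14.52
  Essays 63 × 0.26 = 16.38
  Participation 50 × 0.05 = 2.5
Sum = 77.55
Bonus assignment: 77.55 + 1 = 78.55
78.55 ≥ 70 → Credit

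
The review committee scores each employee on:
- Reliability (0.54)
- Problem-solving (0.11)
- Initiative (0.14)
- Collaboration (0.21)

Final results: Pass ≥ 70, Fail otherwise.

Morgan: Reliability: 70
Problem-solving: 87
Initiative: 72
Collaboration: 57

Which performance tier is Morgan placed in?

Fail

Weighted total:
  Reliability 70 × 0.54 = 37.8
  Problem-solving 87 × 0.11 = 9.57
  Initiative 72 × 0.14 = 10.08
  Collaboration 57 × 0.21 = 11.97
Sum = 69.42
69.42 < 70 → Fail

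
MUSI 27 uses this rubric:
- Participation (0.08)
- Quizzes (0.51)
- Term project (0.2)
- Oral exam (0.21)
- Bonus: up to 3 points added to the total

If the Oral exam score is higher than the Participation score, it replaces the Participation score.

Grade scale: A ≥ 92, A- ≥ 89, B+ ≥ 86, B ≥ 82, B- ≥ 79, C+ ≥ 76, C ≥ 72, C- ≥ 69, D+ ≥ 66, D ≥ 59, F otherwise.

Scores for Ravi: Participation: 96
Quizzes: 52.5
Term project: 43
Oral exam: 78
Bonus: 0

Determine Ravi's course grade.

D

Oral exam (78) ≤ Participation (96), so Participation stays at 96.
Weighted total:
  Participation 96 × 0.08 = 7.68
  Quizzes 52.5 × 0.51 = 26.775
  Term project 43 × 0.2 = 8.6
  Oral exam 78 × 0.21 = 16.38
Sum = 59.435
Bonus: 59.435 + 0 = 59.435
59.435 is ≥ 59 and < 66 → D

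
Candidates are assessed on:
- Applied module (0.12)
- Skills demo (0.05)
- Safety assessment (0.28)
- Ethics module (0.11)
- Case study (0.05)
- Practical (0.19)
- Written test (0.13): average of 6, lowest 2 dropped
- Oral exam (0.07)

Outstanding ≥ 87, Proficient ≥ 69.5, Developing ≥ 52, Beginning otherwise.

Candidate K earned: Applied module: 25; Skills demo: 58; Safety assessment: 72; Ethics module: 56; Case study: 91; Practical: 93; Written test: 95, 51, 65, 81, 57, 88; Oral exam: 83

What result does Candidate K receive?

Proficient

Written test: drop 51, 57 → average of remaining 4 = 329/4 = 82.25
Weighted total:
  Applied module 25 × 0.12 = 3
  Skills demo 58 × 0.05 = 2.9
  Safety assessment 72 × 0.28 = 20.16
  Ethics module 56 × 0.11 = 6.16
  Case study 91 × 0.05 = 4.55
  Practical 93 × 0.19 = 17.67
  Written test 82.25 × 0.13 = 10.6925
  Oral exam 83 × 0.07 = 5.81
Sum = 70.9425
70.9425 is ≥ 69.5 and < 87 → Proficient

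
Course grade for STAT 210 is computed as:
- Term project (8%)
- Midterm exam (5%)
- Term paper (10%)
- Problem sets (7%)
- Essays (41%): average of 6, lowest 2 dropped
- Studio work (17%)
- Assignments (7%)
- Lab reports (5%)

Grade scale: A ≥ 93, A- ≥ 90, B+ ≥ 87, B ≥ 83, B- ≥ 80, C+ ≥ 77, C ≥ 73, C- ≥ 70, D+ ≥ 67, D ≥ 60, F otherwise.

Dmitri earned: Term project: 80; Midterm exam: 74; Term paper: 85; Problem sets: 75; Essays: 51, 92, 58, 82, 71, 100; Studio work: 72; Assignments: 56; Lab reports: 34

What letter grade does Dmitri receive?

C+

Essays: drop 51, 58 → average of remaining 4 = 345/4 = 86.25
Weighted total:
  Term project 80 × 0.08 = 6.4
  Midterm exam 74 × 0.05 = 3.7
  Term paper 85 × 0.1 = 8.5
  Problem sets 75 × 0.07 = 5.25
  Essays 86.25 × 0.41 = 35.3625
  Studio work 72 × 0.17 = 12.24
  Assignments 56 × 0.07 = 3.92
  Lab reports 34 × 0.05 = 1.7
Sum = 77.0725
77.0725 is ≥ 77 and < 80 → C+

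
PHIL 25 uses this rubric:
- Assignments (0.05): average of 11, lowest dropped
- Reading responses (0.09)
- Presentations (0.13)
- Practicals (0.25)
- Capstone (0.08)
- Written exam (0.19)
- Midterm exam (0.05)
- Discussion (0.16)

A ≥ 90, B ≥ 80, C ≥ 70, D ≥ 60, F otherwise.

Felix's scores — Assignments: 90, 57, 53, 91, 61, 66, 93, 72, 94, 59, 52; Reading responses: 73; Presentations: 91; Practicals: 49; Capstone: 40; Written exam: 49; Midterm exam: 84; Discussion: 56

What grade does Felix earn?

Assignments: drop 52 → average of remaining 10 = 736/10 = 73.6
Weighted total:
  Assignments 73.6 × 0.05 = 3.68
  Reading responses 73 × 0.09 = 6.57
  Presentations 91 × 0.13 = 11.83
  Practicals 49 × 0.25 = 12.25
  Capstone 40 × 0.08 = 3.2
  Written exam 49 × 0.19 = 9.31
  Midterm exam 84 × 0.05 = 4.2
  Discussion 56 × 0.16 = 8.96
Sum = 60
60 is ≥ 60 and < 70 → D

D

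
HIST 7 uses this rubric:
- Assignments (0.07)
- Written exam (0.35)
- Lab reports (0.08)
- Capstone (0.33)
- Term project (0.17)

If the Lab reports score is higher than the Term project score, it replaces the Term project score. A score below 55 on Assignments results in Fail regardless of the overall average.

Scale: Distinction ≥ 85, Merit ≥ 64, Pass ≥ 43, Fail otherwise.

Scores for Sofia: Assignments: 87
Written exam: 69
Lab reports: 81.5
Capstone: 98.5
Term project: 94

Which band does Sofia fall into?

Distinction

Lab reports (81.5) ≤ Term project (94), so Term project stays at 94.
Assignments score 87 ≥ 55: minimum met.
Weighted total:
  Assignments 87 × 0.07 = 6.09
  Written exam 69 × 0.35 = 24.15
  Lab reports 81.5 × 0.08 = 6.52
  Capstone 98.5 × 0.33 = 32.505
  Term project 94 × 0.17 = 15.98
Sum = 85.245
85.245 ≥ 85 → Distinction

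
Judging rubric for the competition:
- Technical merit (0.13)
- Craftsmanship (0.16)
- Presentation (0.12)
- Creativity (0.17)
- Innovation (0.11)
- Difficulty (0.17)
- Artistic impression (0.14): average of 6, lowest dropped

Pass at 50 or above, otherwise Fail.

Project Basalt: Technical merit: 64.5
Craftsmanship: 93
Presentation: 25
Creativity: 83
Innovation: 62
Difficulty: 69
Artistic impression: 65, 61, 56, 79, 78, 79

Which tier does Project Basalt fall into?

Artistic impression: drop 56 → average of remaining 5 = 362/5 = 72.4
Weighted total:
  Technical merit 64.5 × 0.13 = 8.385
  Craftsmanship 93 × 0.16 = 14.88
  Presentation 25 × 0.12 = 3
  Creativity 83 × 0.17 = 14.11
  Innovation 62 × 0.11 = 6.82
  Difficulty 69 × 0.17 = 11.73
  Artistic impression 72.4 × 0.14 = 10.136
Sum = 69.061
69.061 ≥ 50 → Pass

Pass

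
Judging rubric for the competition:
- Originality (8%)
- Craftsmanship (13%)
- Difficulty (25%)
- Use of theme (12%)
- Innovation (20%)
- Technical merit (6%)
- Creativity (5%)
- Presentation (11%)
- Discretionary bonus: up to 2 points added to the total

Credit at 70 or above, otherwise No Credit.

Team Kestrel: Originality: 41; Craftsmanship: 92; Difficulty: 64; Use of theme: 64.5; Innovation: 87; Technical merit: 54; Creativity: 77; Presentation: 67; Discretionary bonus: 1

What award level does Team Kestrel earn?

Credit

Weighted total:
  Originality 41 × 0.08 = 3.28
  Craftsmanship 92 × 0.13 = 11.96
  Difficulty 64 × 0.25 = 16
  Use of theme 64.5 × 0.12 = 7.74
  Innovation 87 × 0.2 = 17.4
  Technical merit 54 × 0.06 = 3.24
  Creativity 77 × 0.05 = 3.85
  Presentation 67 × 0.11 = 7.37
Sum = 70.84
Discretionary bonus: 70.84 + 1 = 71.84
71.84 ≥ 70 → Credit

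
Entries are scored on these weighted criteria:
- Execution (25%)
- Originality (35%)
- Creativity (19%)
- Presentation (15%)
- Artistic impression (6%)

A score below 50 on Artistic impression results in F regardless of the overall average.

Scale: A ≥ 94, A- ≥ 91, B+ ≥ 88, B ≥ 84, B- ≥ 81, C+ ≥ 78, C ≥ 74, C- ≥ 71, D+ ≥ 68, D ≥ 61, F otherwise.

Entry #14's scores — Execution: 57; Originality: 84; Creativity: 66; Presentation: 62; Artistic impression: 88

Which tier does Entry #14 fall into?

D+

Artistic impression score 88 ≥ 50: minimum met.
Weighted total:
  Execution 57 × 0.25 = 14.25
  Originality 84 × 0.35 = 29.4
  Creativity 66 × 0.19 = 12.54
  Presentation 62 × 0.15 = 9.3
  Artistic impression 88 × 0.06 = 5.28
Sum = 70.77
70.77 is ≥ 68 and < 71 → D+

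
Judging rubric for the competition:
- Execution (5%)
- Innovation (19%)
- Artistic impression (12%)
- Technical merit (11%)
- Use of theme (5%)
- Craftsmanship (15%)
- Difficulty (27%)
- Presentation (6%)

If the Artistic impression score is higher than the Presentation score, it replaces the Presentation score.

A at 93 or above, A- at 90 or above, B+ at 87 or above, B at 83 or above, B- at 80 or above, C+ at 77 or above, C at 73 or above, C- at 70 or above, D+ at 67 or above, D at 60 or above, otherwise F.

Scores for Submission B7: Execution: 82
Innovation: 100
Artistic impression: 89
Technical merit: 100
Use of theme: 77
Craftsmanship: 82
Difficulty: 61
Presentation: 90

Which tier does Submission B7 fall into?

B-

Artistic impression (89) ≤ Presentation (90), so Presentation stays at 90.
Weighted total:
  Execution 82 × 0.05 = 4.1
  Innovation 100 × 0.19 = 19
  Artistic impression 89 × 0.12 = 10.68
  Technical merit 100 × 0.11 = 11
  Use of theme 77 × 0.05 = 3.85
  Craftsmanship 82 × 0.15 = 12.3
  Difficulty 61 × 0.27 = 16.47
  Presentation 90 × 0.06 = 5.4
Sum = 82.8
82.8 is ≥ 80 and < 83 → B-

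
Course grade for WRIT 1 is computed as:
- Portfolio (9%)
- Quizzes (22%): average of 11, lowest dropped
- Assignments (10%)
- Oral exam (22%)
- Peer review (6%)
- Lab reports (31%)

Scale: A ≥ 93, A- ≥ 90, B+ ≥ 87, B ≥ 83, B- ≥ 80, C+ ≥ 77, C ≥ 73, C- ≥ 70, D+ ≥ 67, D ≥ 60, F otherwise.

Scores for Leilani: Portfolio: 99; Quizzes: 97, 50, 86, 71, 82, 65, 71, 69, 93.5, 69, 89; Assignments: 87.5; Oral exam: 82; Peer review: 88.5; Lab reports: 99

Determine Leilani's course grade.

B+

Quizzes: drop 50 → average of remaining 10 = 792.5/10 = 79.25
Weighted total:
  Portfolio 99 × 0.09 = 8.91
  Quizzes 79.25 × 0.22 = 17.435
  Assignments 87.5 × 0.1 = 8.75
  Oral exam 82 × 0.22 = 18.04
  Peer review 88.5 × 0.06 = 5.31
  Lab reports 99 × 0.31 = 30.69
Sum = 89.135
89.135 is ≥ 87 and < 90 → B+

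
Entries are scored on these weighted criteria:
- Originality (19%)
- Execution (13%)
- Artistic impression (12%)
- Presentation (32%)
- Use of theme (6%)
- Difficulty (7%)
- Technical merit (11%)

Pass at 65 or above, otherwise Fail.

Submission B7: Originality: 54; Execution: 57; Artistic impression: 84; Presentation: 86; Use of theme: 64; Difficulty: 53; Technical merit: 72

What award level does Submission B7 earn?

Weighted total:
  Originality 54 × 0.19 = 10.26
  Execution 57 × 0.13 = 7.41
  Artistic impression 84 × 0.12 = 10.08
  Presentation 86 × 0.32 = 27.52
  Use of theme 64 × 0.06 = 3.84
  Difficulty 53 × 0.07 = 3.71
  Technical merit 72 × 0.11 = 7.92
Sum = 70.74
70.74 ≥ 65 → Pass

Pass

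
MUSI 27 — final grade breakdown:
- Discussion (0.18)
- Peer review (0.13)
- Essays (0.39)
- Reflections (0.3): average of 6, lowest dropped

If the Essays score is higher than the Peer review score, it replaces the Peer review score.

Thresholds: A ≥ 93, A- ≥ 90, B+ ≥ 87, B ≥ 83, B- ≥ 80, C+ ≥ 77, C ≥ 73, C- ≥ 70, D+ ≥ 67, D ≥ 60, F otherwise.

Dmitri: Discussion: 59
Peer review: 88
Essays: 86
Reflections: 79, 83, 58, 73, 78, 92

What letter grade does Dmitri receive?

C+

Reflections: drop 58 → average of remaining 5 = 405/5 = 81
Essays (86) ≤ Peer review (88), so Peer review stays at 88.
Weighted total:
  Discussion 59 × 0.18 = 10.62
  Peer review 88 × 0.13 = 11.44
  Essays 86 × 0.39 = 33.54
  Reflections 81 × 0.3 = 24.3
Sum = 79.9
79.9 is ≥ 77 and < 80 → C+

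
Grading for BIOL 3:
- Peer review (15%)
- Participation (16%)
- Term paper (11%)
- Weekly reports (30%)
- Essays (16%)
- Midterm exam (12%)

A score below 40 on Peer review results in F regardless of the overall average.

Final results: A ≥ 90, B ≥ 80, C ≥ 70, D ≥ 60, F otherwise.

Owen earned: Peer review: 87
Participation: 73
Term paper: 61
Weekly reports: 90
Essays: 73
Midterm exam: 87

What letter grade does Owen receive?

B

Peer review score 87 ≥ 40: minimum met.
Weighted total:
  Peer review 87 × 0.15 = 13.05
  Participation 73 × 0.16 = 11.68
  Term paper 61 × 0.11 = 6.71
  Weekly reports 90 × 0.3 = 27
  Essays 73 × 0.16 = 11.68
  Midterm exam 87 × 0.12 = 10.44
Sum = 80.56
80.56 is ≥ 80 and < 90 → B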